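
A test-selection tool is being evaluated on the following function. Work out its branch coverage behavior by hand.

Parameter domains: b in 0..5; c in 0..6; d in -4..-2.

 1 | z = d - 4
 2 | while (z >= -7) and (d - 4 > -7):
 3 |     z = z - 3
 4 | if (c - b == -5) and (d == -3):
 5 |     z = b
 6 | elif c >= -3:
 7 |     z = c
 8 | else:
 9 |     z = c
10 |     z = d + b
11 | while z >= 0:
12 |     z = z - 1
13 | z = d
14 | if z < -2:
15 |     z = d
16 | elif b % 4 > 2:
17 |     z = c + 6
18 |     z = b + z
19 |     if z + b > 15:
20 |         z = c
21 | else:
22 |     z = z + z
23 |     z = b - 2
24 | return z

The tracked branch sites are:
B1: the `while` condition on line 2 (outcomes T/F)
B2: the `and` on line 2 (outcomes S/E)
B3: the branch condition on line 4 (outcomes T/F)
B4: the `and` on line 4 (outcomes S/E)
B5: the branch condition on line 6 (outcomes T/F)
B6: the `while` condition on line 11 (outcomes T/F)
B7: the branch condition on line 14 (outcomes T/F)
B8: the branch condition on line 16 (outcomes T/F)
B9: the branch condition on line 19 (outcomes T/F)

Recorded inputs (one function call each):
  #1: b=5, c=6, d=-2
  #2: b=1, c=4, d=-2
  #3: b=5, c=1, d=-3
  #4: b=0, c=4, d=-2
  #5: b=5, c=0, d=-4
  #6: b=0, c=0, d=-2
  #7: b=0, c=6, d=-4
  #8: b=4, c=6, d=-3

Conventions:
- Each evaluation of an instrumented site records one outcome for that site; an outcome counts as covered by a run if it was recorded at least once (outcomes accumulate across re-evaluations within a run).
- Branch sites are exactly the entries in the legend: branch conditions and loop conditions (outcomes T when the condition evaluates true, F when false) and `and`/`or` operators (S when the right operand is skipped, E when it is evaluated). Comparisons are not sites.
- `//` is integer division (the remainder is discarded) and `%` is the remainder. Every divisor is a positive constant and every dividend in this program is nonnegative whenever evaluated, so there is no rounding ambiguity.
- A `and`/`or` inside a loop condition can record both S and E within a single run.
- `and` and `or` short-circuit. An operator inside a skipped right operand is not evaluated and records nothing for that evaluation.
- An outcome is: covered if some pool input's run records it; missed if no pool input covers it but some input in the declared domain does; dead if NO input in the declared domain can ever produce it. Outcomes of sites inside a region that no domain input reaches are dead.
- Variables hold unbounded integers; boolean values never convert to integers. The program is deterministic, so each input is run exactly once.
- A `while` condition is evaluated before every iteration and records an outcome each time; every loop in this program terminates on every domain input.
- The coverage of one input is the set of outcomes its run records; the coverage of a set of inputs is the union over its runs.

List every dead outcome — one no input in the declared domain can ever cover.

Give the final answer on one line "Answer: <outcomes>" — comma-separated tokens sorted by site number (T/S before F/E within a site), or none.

checking every outcome against all 126 domain inputs:
  B5=F: unreachable across the whole domain -> dead
  reachable outcomes have witnesses, e.g. B1=T (e.g. b=0, c=0, d=-2), B1=F (e.g. b=0, c=0, d=-4), B2=S (e.g. b=0, c=0, d=-4), B2=E (e.g. b=0, c=0, d=-3)

Answer: B5=F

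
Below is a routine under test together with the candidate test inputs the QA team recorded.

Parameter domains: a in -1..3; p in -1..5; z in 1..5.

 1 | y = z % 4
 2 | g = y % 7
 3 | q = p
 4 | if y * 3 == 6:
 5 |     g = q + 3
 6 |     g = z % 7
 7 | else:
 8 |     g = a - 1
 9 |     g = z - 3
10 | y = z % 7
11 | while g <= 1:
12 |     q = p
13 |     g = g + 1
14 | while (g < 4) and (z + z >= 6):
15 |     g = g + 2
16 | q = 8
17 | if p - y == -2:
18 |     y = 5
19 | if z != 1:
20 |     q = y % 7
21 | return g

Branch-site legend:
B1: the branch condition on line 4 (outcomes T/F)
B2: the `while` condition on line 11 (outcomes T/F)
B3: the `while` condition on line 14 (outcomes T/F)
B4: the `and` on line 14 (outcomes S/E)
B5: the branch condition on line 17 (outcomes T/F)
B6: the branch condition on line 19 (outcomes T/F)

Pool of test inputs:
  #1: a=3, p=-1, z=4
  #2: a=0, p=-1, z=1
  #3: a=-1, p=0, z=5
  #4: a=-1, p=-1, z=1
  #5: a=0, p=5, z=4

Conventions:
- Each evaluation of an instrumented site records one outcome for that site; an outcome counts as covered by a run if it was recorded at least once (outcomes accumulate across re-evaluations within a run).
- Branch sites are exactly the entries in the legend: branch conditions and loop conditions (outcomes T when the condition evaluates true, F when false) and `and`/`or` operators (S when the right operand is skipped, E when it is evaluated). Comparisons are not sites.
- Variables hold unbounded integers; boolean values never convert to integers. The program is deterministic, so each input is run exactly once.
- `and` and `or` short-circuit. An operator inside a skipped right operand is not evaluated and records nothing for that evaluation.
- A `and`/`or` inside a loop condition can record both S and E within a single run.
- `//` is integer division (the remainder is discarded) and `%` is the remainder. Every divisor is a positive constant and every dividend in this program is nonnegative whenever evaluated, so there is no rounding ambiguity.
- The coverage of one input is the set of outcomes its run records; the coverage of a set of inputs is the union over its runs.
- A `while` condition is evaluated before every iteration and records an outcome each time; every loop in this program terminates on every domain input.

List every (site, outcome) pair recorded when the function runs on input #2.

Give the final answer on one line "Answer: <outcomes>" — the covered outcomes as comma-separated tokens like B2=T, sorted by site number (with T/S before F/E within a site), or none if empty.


Tracing the run of input #2 (a=0, p=-1, z=1):
  B1->F, B2->T, B2->T, B2->T, B2->T, B2->F, B4->E, B3->F, B5->T, B6->F
distinct outcomes covered: B1=F, B2=T, B2=F, B3=F, B4=E, B5=T, B6=F
Answer: B1=F, B2=T, B2=F, B3=F, B4=E, B5=T, B6=F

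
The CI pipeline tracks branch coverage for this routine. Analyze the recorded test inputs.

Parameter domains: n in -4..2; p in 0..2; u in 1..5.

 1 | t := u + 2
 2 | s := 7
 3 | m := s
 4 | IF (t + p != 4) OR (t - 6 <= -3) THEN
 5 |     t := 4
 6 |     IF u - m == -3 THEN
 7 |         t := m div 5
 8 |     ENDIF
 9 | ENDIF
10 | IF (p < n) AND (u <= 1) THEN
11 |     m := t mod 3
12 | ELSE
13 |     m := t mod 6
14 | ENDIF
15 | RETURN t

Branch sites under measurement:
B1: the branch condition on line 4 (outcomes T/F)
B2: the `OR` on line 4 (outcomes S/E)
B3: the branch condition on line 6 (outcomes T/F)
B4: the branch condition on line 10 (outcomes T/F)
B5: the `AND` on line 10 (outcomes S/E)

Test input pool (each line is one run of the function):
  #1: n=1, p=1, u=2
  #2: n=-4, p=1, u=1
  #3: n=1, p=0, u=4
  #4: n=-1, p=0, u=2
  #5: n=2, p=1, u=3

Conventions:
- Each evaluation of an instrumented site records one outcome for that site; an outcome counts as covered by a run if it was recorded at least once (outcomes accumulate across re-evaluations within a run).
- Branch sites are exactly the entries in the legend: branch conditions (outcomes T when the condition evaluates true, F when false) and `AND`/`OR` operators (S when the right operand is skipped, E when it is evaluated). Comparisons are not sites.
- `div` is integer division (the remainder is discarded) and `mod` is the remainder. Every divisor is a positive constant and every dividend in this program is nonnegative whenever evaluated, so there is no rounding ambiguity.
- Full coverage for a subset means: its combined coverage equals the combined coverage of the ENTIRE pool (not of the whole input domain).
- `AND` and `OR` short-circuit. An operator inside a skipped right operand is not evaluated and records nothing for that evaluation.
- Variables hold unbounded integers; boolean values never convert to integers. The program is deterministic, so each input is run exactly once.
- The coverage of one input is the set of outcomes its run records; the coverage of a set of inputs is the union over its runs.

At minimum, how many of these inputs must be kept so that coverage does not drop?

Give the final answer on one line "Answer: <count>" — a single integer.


test 1 (n=1, p=1, u=2) fires B2->S, B1->T, B3->F, B5->S, B4->F; hits B1=T, B2=S, B3=F, B4=F, B5=S
test 2 (n=-4, p=1, u=1) fires B2->E, B1->T, B3->F, B5->S, B4->F; hits B1=T, B2=E, B3=F, B4=F, B5=S
test 3 (n=1, p=0, u=4) fires B2->S, B1->T, B3->T, B5->E, B4->F; hits B1=T, B2=S, B3=T, B4=F, B5=E
test 4 (n=-1, p=0, u=2) fires B2->E, B1->F, B5->S, B4->F; hits B1=F, B2=E, B4=F, B5=S
test 5 (n=2, p=1, u=3) fires B2->S, B1->T, B3->F, B5->E, B4->F; hits B1=T, B2=S, B3=F, B4=F, B5=E
the full pool covers 9 outcomes: B1=T, B1=F, B2=S, B2=E, B3=T, B3=F, B4=F, B5=S, B5=E
size 1 is not enough: best union over all size-1 subsets is 5/9
size 2 is not enough: best union over all size-2 subsets is 8/9
at size 3, {1, 3, 4} reaches all 9 outcomes; every lexicographically earlier size-3 subset fails
Answer: 3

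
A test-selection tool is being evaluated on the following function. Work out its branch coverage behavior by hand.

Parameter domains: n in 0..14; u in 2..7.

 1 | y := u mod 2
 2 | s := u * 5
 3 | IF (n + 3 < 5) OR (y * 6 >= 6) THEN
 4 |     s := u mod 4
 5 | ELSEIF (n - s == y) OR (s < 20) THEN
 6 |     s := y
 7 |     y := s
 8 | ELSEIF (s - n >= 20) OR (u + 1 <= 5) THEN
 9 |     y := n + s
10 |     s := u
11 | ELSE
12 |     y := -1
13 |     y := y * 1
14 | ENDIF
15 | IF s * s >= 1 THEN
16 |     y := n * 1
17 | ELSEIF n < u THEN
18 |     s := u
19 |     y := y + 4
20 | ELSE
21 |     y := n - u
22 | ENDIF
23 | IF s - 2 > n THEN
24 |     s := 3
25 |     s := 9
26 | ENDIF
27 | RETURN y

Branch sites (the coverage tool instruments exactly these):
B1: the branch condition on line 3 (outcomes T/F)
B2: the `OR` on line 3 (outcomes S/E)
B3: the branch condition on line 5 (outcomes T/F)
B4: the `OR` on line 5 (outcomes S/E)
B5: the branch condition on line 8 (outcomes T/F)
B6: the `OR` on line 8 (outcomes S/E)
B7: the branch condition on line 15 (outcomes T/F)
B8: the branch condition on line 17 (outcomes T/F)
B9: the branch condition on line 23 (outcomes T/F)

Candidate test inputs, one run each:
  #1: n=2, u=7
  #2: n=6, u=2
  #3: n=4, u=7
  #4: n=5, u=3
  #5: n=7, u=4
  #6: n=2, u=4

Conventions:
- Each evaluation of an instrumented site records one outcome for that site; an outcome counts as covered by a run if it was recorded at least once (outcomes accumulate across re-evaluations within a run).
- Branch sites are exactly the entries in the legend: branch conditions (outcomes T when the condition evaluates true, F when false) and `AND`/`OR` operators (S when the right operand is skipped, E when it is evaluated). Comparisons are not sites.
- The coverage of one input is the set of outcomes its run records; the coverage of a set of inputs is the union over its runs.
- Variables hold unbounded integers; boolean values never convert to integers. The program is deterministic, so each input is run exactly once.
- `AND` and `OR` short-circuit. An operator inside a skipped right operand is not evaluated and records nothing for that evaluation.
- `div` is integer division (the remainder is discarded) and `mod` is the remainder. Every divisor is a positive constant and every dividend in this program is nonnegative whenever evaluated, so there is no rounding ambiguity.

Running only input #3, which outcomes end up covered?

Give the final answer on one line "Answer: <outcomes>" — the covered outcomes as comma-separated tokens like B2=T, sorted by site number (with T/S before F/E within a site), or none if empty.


Simulating input #3 (n=4, u=7) step by step:
  B2->E, B1->T, B7->T, B9->F
collecting distinct outcomes: B1=T, B2=E, B7=T, B9=F
Answer: B1=T, B2=E, B7=T, B9=F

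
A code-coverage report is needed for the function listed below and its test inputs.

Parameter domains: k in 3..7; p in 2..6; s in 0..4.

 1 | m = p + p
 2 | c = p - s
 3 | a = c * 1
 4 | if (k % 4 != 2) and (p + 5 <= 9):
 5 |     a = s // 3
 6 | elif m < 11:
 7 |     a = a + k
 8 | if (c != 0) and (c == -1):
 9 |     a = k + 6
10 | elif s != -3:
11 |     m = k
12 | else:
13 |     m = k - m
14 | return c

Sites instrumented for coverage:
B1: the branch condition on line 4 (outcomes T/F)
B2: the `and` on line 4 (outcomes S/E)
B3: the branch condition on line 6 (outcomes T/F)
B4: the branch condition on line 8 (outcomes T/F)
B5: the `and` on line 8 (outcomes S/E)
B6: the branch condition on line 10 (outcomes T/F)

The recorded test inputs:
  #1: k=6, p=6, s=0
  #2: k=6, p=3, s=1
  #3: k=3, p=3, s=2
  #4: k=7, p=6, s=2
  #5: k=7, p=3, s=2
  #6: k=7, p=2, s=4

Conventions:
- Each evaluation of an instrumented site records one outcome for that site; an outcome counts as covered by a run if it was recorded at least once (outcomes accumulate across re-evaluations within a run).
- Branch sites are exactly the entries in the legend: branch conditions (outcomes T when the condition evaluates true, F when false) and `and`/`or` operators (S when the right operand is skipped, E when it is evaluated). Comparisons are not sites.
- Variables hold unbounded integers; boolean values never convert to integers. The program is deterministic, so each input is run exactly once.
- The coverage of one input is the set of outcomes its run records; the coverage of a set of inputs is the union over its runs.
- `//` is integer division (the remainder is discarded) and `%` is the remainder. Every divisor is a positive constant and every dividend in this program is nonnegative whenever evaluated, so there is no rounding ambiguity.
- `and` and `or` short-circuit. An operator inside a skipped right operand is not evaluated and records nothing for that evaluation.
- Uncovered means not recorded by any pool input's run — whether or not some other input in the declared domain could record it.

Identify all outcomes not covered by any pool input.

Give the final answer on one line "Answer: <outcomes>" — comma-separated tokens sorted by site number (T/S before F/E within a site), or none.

input #1 (k=6, p=6, s=0): covers B1=F, B2=S, B3=F, B4=F, B5=E, B6=T
input #2 (k=6, p=3, s=1): covers B1=F, B2=S, B3=T, B4=F, B5=E, B6=T
input #3 (k=3, p=3, s=2): covers B1=T, B2=E, B4=F, B5=E, B6=T
input #4 (k=7, p=6, s=2): covers B1=F, B2=E, B3=F, B4=F, B5=E, B6=T
input #5 (k=7, p=3, s=2): covers B1=T, B2=E, B4=F, B5=E, B6=T
input #6 (k=7, p=2, s=4): covers B1=T, B2=E, B4=F, B5=E, B6=T
union over the pool: B1=T, B1=F, B2=S, B2=E, B3=T, B3=F, B4=F, B5=E, B6=T
uncovered (3 of 12): B4=T, B5=S, B6=F

Answer: B4=T, B5=S, B6=F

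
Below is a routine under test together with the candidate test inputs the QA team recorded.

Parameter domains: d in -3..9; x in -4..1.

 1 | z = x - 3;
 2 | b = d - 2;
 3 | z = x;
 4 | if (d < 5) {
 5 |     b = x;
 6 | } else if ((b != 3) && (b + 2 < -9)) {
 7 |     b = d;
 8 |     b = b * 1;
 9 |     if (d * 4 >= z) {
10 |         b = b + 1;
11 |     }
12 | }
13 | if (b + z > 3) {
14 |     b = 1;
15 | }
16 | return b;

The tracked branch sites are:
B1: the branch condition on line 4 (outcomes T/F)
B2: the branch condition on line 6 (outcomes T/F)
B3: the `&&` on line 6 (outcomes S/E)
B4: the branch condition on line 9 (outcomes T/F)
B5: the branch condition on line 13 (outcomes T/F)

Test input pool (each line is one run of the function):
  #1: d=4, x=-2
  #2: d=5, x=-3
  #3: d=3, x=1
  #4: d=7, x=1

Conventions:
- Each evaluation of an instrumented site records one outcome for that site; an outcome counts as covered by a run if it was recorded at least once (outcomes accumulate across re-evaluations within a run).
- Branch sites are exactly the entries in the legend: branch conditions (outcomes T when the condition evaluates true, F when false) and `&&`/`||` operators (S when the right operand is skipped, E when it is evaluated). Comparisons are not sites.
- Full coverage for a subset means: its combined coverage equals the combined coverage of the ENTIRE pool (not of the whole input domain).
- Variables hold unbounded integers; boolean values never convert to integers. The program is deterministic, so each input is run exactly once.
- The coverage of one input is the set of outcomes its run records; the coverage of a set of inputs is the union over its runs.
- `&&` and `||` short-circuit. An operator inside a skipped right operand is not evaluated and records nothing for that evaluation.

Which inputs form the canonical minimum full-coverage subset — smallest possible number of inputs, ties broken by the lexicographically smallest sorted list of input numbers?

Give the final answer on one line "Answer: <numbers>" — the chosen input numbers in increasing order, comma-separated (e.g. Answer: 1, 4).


run #1 (d=4, x=-2) runs B1->T, B5->F; records B1=T, B5=F
run #2 (d=5, x=-3) runs B1->F, B3->S, B2->F, B5->F; records B1=F, B2=F, B3=S, B5=F
run #3 (d=3, x=1) runs B1->T, B5->F; records B1=T, B5=F
run #4 (d=7, x=1) runs B1->F, B3->E, B2->F, B5->T; records B1=F, B2=F, B3=E, B5=T
the full pool covers 7 outcomes: B1=T, B1=F, B2=F, B3=S, B3=E, B5=T, B5=F
no size-1 subset reaches all 7 outcomes (best union: 4/7)
no size-2 subset reaches all 7 outcomes (best union: 6/7)
inputs {1, 2, 4} (size 3) cover everything; no size-3 subset with a lexicographically smaller index list covers all 7
Answer: 1, 2, 4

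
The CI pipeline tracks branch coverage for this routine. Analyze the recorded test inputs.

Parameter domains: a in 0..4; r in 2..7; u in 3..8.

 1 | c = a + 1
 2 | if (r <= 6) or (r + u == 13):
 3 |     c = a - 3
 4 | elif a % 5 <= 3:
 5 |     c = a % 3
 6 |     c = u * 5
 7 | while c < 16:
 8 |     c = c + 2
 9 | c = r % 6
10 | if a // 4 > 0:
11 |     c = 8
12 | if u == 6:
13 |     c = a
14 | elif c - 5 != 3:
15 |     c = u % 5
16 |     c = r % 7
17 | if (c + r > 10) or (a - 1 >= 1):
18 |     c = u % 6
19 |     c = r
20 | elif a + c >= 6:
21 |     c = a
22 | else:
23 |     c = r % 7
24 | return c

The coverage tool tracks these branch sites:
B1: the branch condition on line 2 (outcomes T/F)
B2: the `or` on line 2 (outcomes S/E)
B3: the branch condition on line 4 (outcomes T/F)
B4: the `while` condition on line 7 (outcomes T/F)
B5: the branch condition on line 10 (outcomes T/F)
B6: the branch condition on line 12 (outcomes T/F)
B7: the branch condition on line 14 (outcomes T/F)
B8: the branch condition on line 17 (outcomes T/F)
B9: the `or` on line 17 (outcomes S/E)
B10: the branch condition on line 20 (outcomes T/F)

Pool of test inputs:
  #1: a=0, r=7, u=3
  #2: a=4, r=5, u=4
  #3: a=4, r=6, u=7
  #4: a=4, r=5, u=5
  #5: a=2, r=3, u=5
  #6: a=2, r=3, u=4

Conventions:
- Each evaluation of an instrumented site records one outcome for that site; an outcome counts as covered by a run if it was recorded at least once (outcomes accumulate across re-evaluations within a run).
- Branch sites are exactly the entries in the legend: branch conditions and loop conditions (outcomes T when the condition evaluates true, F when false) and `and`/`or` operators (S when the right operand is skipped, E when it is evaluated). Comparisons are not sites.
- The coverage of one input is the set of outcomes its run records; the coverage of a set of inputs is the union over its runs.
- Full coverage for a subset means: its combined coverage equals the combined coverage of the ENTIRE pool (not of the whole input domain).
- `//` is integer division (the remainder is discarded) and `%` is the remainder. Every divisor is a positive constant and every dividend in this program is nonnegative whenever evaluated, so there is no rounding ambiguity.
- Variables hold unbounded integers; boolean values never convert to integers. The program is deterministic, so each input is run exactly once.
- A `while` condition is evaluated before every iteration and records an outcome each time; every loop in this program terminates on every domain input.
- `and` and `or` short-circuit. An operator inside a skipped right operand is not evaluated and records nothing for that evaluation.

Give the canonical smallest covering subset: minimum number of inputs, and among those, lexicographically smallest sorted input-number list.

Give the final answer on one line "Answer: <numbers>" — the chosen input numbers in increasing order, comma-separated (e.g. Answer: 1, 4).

input #1, a=0, r=7, u=3: events B2->E, B1->F, B3->T, B4->T, B4->F, B5->F, B6->F, B7->T, B9->E, B8->F, B10->F; outcomes B1=F, B2=E, B3=T, B4=T, B4=F, B5=F, B6=F, B7=T, B8=F, B9=E, B10=F
input #2, a=4, r=5, u=4: events B2->S, B1->T, B4->T, B4->T, B4->T, B4->T, B4->T, B4->T, B4->T, B4->T, B4->F, B5->T, B6->F, B7->F, ...; outcomes B1=T, B2=S, B4=T, B4=F, B5=T, B6=F, B7=F, B8=T, B9=S
input #3, a=4, r=6, u=7: events B2->S, B1->T, B4->T, B4->T, B4->T, B4->T, B4->T, B4->T, B4->T, B4->T, B4->F, B5->T, B6->F, B7->F, ...; outcomes B1=T, B2=S, B4=T, B4=F, B5=T, B6=F, B7=F, B8=T, B9=S
input #4, a=4, r=5, u=5: events B2->S, B1->T, B4->T, B4->T, B4->T, B4->T, B4->T, B4->T, B4->T, B4->T, B4->F, B5->T, B6->F, B7->F, ...; outcomes B1=T, B2=S, B4=T, B4=F, B5=T, B6=F, B7=F, B8=T, B9=S
input #5, a=2, r=3, u=5: events B2->S, B1->T, B4->T, B4->T, B4->T, B4->T, B4->T, B4->T, B4->T, B4->T, B4->T, B4->F, B5->F, B6->F, ...; outcomes B1=T, B2=S, B4=T, B4=F, B5=F, B6=F, B7=T, B8=T, B9=E
input #6, a=2, r=3, u=4: events B2->S, B1->T, B4->T, B4->T, B4->T, B4->T, B4->T, B4->T, B4->T, B4->T, B4->T, B4->F, B5->F, B6->F, ...; outcomes B1=T, B2=S, B4=T, B4=F, B5=F, B6=F, B7=T, B8=T, B9=E
the full pool covers 17 outcomes: B1=T, B1=F, B2=S, B2=E, B3=T, B4=T, B4=F, B5=T, B5=F, B6=F, B7=T, B7=F, B8=T, B8=F, B9=S, B9=E, B10=F
no size-1 subset reaches all 17 outcomes (best union: 11/17)
inputs {1, 2} (size 2) cover everything; no size-2 subset with a lexicographically smaller index list covers all 17

Answer: 1, 2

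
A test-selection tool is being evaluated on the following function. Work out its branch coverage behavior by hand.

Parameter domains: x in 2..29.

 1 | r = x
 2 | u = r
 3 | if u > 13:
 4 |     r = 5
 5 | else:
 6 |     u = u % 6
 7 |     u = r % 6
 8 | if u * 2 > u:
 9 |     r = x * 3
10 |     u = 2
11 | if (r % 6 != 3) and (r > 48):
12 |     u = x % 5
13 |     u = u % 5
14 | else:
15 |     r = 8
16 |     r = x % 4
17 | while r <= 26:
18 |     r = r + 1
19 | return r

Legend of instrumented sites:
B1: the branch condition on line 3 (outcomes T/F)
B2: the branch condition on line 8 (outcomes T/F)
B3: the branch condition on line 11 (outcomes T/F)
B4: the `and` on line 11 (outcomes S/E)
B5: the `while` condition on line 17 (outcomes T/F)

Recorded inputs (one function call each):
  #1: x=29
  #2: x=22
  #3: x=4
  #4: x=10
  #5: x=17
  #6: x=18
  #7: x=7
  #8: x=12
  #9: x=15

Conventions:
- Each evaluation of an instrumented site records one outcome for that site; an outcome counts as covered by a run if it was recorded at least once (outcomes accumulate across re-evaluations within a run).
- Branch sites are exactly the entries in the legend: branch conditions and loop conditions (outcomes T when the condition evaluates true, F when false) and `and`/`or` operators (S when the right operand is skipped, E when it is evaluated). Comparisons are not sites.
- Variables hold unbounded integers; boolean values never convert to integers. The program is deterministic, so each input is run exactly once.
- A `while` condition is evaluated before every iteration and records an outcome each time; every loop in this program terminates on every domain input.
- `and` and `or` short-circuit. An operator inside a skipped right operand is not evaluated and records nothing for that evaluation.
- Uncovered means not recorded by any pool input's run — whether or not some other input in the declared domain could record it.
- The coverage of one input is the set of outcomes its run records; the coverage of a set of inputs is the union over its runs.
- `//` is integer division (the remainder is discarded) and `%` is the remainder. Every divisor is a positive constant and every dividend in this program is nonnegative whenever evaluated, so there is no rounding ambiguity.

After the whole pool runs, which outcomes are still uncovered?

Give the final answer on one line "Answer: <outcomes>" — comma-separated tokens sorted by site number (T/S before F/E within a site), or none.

test 1 (x=29) fires B1->T, B2->T, B4->S, B3->F, B5->T, B5->T, B5->T, B5->T, B5->T, B5->T, B5->T, B5->T, B5->T, B5->T, ...; hits B1=T, B2=T, B3=F, B4=S, B5=T, B5=F
test 2 (x=22) fires B1->T, B2->T, B4->E, B3->T, B5->F; hits B1=T, B2=T, B3=T, B4=E, B5=F
test 3 (x=4) fires B1->F, B2->T, B4->E, B3->F, B5->T, B5->T, B5->T, B5->T, B5->T, B5->T, B5->T, B5->T, B5->T, B5->T, ...; hits B1=F, B2=T, B3=F, B4=E, B5=T, B5=F
test 4 (x=10) fires B1->F, B2->T, B4->E, B3->F, B5->T, B5->T, B5->T, B5->T, B5->T, B5->T, B5->T, B5->T, B5->T, B5->T, ...; hits B1=F, B2=T, B3=F, B4=E, B5=T, B5=F
test 5 (x=17) fires B1->T, B2->T, B4->S, B3->F, B5->T, B5->T, B5->T, B5->T, B5->T, B5->T, B5->T, B5->T, B5->T, B5->T, ...; hits B1=T, B2=T, B3=F, B4=S, B5=T, B5=F
test 6 (x=18) fires B1->T, B2->T, B4->E, B3->T, B5->F; hits B1=T, B2=T, B3=T, B4=E, B5=F
test 7 (x=7) fires B1->F, B2->T, B4->S, B3->F, B5->T, B5->T, B5->T, B5->T, B5->T, B5->T, B5->T, B5->T, B5->T, B5->T, ...; hits B1=F, B2=T, B3=F, B4=S, B5=T, B5=F
test 8 (x=12) fires B1->F, B2->F, B4->E, B3->F, B5->T, B5->T, B5->T, B5->T, B5->T, B5->T, B5->T, B5->T, B5->T, B5->T, ...; hits B1=F, B2=F, B3=F, B4=E, B5=T, B5=F
test 9 (x=15) fires B1->T, B2->T, B4->S, B3->F, B5->T, B5->T, B5->T, B5->T, B5->T, B5->T, B5->T, B5->T, B5->T, B5->T, ...; hits B1=T, B2=T, B3=F, B4=S, B5=T, B5=F
union over the pool: B1=T, B1=F, B2=T, B2=F, B3=T, B3=F, B4=S, B4=E, B5=T, B5=F
uncovered (0 of 10): none

Answer: none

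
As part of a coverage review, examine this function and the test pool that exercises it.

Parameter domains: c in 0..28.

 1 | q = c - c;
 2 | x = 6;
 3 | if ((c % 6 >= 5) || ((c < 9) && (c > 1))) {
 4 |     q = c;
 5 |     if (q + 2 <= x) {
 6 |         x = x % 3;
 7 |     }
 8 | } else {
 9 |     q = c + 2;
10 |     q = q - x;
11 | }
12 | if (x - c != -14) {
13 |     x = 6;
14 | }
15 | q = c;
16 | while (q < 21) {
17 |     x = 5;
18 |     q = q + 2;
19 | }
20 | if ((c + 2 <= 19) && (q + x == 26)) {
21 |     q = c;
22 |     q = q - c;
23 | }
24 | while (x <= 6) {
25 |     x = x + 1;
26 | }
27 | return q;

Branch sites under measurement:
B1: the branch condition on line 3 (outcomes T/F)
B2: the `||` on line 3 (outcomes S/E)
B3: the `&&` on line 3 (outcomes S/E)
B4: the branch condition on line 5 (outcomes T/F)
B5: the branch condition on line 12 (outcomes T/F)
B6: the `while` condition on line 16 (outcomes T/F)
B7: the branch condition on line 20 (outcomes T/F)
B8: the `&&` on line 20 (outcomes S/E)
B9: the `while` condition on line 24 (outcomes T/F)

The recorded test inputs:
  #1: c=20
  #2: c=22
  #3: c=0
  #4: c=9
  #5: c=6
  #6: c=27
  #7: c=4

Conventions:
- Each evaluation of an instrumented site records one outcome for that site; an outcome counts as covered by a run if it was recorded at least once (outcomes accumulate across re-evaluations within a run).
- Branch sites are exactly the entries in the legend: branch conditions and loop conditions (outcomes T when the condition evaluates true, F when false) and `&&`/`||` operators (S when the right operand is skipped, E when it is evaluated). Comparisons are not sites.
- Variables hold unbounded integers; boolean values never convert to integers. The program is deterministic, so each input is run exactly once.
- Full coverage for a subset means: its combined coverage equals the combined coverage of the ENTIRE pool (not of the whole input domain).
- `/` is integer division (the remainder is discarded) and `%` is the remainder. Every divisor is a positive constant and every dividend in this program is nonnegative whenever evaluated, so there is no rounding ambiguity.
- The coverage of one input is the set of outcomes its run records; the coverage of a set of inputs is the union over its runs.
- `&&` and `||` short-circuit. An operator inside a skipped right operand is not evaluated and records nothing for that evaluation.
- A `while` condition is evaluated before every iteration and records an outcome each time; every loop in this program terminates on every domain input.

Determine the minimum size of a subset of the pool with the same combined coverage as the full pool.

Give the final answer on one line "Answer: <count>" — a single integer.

input #1 (c=20): events B2->E, B3->S, B1->F, B5->F, B6->T, B6->F, B8->S, B7->F, B9->T, B9->T, B9->F; covers B1=F, B2=E, B3=S, B5=F, B6=T, B6=F, B7=F, B8=S, B9=T, B9=F
input #2 (c=22): events B2->E, B3->S, B1->F, B5->T, B6->F, B8->S, B7->F, B9->T, B9->F; covers B1=F, B2=E, B3=S, B5=T, B6=F, B7=F, B8=S, B9=T, B9=F
input #3 (c=0): events B2->E, B3->E, B1->F, B5->T, B6->T, B6->T, B6->T, B6->T, B6->T, B6->T, B6->T, B6->T, B6->T, B6->T, ...; covers B1=F, B2=E, B3=E, B5=T, B6=T, B6=F, B7=F, B8=E, B9=T, B9=F
input #4 (c=9): events B2->E, B3->S, B1->F, B5->T, B6->T, B6->T, B6->T, B6->T, B6->T, B6->T, B6->F, B8->E, B7->T, B9->T, ...; covers B1=F, B2=E, B3=S, B5=T, B6=T, B6=F, B7=T, B8=E, B9=T, B9=F
input #5 (c=6): events B2->E, B3->E, B1->T, B4->F, B5->T, B6->T, B6->T, B6->T, B6->T, B6->T, B6->T, B6->T, B6->T, B6->F, ...; covers B1=T, B2=E, B3=E, B4=F, B5=T, B6=T, B6=F, B7=F, B8=E, B9=T, B9=F
input #6 (c=27): events B2->E, B3->S, B1->F, B5->T, B6->F, B8->S, B7->F, B9->T, B9->F; covers B1=F, B2=E, B3=S, B5=T, B6=F, B7=F, B8=S, B9=T, B9=F
input #7 (c=4): events B2->E, B3->E, B1->T, B4->T, B5->T, B6->T, B6->T, B6->T, B6->T, B6->T, B6->T, B6->T, B6->T, B6->T, ...; covers B1=T, B2=E, B3=E, B4=T, B5=T, B6=T, B6=F, B7=F, B8=E, B9=T, B9=F
together the pool reaches 17 outcomes: B1=T, B1=F, B2=E, B3=S, B3=E, B4=T, B4=F, B5=T, B5=F, B6=T, B6=F, B7=T, B7=F, B8=S, B8=E, B9=T, B9=F
every size-1 subset falls short of the 17 outcomes (best: 11/17)
every size-2 subset falls short of the 17 outcomes (best: 15/17)
every size-3 subset falls short of the 17 outcomes (best: 16/17)
inputs {1, 4, 5, 7} (size 4) cover everything; no size-4 subset with a lexicographically smaller index list covers all 17

Answer: 4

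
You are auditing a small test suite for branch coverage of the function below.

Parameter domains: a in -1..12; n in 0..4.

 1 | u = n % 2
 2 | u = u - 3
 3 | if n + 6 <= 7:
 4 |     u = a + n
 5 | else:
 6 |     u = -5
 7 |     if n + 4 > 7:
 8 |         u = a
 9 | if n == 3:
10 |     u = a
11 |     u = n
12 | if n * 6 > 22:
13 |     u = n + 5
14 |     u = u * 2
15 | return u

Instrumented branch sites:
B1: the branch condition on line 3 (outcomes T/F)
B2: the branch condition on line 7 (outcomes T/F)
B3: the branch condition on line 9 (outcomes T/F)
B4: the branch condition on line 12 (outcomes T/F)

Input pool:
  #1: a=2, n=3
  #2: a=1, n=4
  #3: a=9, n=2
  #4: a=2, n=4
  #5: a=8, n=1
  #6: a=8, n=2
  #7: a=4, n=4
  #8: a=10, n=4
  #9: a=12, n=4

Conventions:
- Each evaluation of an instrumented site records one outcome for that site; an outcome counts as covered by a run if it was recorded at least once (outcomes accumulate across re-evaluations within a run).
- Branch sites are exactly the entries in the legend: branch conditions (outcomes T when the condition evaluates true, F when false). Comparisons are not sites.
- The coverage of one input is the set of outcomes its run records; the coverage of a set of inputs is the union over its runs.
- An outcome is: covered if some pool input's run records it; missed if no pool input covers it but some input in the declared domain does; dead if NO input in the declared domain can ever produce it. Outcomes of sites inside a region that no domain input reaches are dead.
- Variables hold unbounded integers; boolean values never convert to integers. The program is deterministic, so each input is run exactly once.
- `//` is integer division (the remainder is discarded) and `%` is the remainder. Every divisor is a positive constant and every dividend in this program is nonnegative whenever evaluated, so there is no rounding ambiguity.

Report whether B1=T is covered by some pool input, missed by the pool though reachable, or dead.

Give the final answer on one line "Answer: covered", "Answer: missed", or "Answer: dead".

B1=T is recorded by pool input(s) 5 -> covered

Answer: covered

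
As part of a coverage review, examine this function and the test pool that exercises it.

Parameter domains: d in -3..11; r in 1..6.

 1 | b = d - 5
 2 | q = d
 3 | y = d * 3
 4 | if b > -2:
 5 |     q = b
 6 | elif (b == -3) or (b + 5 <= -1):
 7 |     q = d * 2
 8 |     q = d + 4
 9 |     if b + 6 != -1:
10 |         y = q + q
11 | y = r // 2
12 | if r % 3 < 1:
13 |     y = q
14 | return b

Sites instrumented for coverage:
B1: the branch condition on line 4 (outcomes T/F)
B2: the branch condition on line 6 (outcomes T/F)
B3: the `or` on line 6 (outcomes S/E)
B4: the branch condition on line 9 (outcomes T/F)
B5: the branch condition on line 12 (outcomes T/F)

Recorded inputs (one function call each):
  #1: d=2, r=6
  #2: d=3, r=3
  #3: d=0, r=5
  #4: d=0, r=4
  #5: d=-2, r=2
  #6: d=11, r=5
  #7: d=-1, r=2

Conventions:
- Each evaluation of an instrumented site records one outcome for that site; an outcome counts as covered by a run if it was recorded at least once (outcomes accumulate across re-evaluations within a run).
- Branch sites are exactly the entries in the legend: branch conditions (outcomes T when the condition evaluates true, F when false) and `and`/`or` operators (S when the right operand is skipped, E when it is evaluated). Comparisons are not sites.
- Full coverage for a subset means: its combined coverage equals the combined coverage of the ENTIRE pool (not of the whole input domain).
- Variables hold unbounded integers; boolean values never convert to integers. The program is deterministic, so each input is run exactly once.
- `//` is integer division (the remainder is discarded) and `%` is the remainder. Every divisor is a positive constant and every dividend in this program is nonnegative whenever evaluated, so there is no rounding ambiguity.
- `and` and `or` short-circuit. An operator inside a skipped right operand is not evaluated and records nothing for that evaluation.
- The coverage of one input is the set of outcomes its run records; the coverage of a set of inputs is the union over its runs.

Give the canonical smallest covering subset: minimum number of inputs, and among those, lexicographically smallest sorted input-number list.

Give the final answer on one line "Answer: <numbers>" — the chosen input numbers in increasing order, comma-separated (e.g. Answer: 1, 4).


run #1 (d=2, r=6) runs B1->F, B3->S, B2->T, B4->T, B5->T; records B1=F, B2=T, B3=S, B4=T, B5=T
run #2 (d=3, r=3) runs B1->F, B3->E, B2->F, B5->T; records B1=F, B2=F, B3=E, B5=T
run #3 (d=0, r=5) runs B1->F, B3->E, B2->F, B5->F; records B1=F, B2=F, B3=E, B5=F
run #4 (d=0, r=4) runs B1->F, B3->E, B2->F, B5->F; records B1=F, B2=F, B3=E, B5=F
run #5 (d=-2, r=2) runs B1->F, B3->E, B2->T, B4->F, B5->F; records B1=F, B2=T, B3=E, B4=F, B5=F
run #6 (d=11, r=5) runs B1->T, B5->F; records B1=T, B5=F
run #7 (d=-1, r=2) runs B1->F, B3->E, B2->T, B4->T, B5->F; records B1=F, B2=T, B3=E, B4=T, B5=F
together the pool reaches 10 outcomes: B1=T, B1=F, B2=T, B2=F, B3=S, B3=E, B4=T, B4=F, B5=T, B5=F
size 1 is not enough: best union over all size-1 subsets is 5/10
size 2 is not enough: best union over all size-2 subsets is 8/10
size 3 is not enough: best union over all size-3 subsets is 9/10
inputs {1, 2, 5, 6} (size 4) cover everything; no size-4 subset with a lexicographically smaller index list covers all 10
Answer: 1, 2, 5, 6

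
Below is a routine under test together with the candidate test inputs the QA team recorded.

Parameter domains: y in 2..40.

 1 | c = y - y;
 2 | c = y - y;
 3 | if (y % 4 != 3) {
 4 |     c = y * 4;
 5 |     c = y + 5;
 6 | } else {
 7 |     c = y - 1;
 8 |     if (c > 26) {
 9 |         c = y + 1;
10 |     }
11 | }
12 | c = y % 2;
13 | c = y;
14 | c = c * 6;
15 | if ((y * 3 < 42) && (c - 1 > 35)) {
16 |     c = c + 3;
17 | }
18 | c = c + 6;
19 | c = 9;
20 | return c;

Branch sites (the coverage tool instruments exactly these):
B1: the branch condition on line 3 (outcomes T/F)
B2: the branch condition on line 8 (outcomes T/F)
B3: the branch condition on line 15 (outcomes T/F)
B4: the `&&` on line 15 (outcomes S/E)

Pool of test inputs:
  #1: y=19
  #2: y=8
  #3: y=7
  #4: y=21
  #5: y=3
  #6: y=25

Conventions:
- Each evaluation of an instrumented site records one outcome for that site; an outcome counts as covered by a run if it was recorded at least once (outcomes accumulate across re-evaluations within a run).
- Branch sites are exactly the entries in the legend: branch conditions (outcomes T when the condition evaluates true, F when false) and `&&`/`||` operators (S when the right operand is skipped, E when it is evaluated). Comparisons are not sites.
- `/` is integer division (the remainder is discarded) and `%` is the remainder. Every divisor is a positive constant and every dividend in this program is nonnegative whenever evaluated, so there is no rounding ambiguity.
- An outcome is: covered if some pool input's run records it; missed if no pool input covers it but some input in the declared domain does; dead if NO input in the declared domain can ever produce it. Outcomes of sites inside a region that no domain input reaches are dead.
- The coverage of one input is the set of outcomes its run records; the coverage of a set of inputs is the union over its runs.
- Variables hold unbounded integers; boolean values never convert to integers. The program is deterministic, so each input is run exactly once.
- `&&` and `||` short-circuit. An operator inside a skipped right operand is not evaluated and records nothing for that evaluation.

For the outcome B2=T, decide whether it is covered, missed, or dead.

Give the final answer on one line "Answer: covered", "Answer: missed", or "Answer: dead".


no pool input records B2=T
but domain input (y=31) does record it -> reachable, so missed
Answer: missed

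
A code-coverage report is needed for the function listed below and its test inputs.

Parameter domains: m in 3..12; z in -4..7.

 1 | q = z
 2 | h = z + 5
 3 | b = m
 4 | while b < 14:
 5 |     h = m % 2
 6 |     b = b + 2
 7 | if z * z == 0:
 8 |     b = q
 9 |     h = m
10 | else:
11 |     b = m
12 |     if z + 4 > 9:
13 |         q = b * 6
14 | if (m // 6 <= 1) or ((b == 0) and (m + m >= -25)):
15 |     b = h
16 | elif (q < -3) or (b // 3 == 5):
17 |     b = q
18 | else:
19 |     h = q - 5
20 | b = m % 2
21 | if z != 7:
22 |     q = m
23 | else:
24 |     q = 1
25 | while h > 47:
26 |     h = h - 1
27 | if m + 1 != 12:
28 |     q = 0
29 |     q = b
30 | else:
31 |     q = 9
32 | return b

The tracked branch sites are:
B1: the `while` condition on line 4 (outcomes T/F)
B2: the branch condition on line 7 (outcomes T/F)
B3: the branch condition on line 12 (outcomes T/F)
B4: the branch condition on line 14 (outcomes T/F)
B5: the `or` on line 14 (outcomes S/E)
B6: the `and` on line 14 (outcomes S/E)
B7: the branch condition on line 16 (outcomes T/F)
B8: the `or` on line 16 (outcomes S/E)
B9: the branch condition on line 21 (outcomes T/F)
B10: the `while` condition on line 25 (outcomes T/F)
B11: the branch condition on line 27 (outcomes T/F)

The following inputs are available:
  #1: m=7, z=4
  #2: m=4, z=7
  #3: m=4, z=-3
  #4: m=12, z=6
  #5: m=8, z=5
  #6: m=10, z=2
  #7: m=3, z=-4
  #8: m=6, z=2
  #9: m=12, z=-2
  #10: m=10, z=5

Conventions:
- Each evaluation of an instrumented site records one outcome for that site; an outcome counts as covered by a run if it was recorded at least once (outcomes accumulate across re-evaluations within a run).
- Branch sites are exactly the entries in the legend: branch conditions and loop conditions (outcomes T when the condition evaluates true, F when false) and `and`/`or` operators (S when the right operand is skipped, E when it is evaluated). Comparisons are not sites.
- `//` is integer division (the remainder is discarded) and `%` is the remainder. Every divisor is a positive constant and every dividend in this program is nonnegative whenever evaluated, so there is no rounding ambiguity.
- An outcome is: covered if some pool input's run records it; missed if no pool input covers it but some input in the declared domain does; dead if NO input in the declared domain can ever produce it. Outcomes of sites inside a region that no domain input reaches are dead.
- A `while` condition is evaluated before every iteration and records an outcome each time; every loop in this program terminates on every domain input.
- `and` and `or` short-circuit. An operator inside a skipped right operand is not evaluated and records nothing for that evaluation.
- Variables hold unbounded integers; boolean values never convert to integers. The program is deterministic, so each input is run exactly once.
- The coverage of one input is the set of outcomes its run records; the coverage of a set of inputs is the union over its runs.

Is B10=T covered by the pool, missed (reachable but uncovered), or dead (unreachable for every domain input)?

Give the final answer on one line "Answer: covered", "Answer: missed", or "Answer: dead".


B10=T is recorded by pool input(s) 4 -> covered
Answer: covered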